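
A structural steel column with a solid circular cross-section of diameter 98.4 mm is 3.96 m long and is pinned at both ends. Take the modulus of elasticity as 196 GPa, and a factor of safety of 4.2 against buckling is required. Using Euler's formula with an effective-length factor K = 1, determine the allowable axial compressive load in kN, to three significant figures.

P_allow = 135 kN

I = πd⁴/64 = π×98.4⁴/64 = 4.602×10^6 mm⁴.
Effective length L_e = KL = 1×3.96 m = 3960 mm.
Euler critical load P_cr = π²EI/L_e² = π²×196000×4.602×10^6/3960² = 567700 N.
P_allow = P_cr/n = 567700/4.2 = 135200 N.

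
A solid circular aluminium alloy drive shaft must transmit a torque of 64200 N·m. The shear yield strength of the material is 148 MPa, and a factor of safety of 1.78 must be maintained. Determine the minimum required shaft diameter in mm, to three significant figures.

Allowable shear stress τ_allow = 148/1.78 = 83.15 MPa.
For a solid shaft τ = 16T/(πd³), so d³ = 16T/(π τ_allow) = 16×6.4200×10^7/(π×83.15) = 3.932×10^6 mm³.
d = (3.932×10^6)^(1/3) = 157.8 mm.

d = 158 mm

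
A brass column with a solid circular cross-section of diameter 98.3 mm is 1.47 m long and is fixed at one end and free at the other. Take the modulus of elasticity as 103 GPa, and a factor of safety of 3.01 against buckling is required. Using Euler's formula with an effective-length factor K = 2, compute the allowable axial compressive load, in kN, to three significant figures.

I = πd⁴/64 = π×98.3⁴/64 = 4.583×10^6 mm⁴.
Effective length L_e = KL = 2×1.47 m = 2940 mm.
Euler critical load P_cr = π²EI/L_e² = π²×103000×4.583×10^6/2940² = 539000 N.
P_allow = P_cr/n = 539000/3.01 = 179100 N.

P_allow = 179 kN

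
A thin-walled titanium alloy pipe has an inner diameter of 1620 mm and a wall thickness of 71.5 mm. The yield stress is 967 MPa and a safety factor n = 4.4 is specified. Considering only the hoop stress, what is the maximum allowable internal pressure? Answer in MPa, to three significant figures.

p_allow = 19.4 MPa

σ_allow = 967/4.4 = 219.8 MPa.
σ_h = pD/(2t) → p_allow = 2σ_allow t/D = 2×219.8×71.5/1620 = 19.40 MPa.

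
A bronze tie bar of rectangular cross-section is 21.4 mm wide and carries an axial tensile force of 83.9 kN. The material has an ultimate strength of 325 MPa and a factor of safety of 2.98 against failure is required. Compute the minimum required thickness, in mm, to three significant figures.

t = 35.9 mm

σ_allow = 325/2.98 = 109.1 MPa.
Required area A = F/σ_allow = 83900/109.1 = 769.3 mm².
t = A/w = 769.3/21.4 = 35.95 mm.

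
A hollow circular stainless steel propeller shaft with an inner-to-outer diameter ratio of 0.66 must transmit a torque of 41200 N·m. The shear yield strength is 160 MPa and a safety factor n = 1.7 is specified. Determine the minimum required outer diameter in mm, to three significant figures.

τ_allow = 160/1.7 = 94.12 MPa.
For a hollow shaft τ = 16T/[πd_o³(1−k⁴)] with k = 0.66, so 1−k⁴ = 0.8103.
d_o³ = 16T/[π τ_allow (1−k⁴)] = 16×4.1200×10^7/(π×94.12×0.8103) = 2.752×10^6 mm³.
d_o = 140.1 mm.

d_o = 140 mm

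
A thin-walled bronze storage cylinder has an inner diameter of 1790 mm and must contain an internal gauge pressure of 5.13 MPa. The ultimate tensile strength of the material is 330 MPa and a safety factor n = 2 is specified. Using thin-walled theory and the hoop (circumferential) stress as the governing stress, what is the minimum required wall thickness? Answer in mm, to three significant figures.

t = 27.8 mm

σ_allow = 330/2 = 165.0 MPa.
Hoop stress σ_h = pD/(2t), so t = pD/(2σ_allow) = 5.13×1790/(2×165.0) = 27.83 mm.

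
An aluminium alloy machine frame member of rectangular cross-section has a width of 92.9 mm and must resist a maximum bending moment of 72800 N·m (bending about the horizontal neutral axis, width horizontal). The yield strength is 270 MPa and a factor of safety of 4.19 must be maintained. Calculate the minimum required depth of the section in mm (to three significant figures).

h = 270 mm

σ_allow = 270/4.19 = 64.44 MPa.
For a rectangular section σ = 6M/(bh²), so h² = 6M/(b σ_allow) = 6×7.2800×10^7/(92.9×64.44) = 72970 mm².
h = 270.1 mm.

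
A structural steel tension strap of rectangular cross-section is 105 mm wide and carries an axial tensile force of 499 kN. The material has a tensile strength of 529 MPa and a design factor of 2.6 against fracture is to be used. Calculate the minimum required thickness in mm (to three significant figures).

t = 23.4 mm

σ_allow = 529/2.6 = 203.5 MPa.
Required area A = F/σ_allow = 499000/203.5 = 2453 mm².
t = A/w = 2453/105 = 23.36 mm.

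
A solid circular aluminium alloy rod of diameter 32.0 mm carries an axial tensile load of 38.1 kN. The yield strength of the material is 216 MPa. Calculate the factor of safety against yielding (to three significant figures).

n = 4.56

A = πd²/4 = 804.2 mm².
σ = F/A = 38100/804.2 = 47.37 MPa.
n = 216/47.37 = 4.560.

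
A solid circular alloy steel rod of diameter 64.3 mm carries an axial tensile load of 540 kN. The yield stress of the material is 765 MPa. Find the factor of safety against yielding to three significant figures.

A = πd²/4 = 3247 mm².
σ = F/A = 540000/3247 = 166.3 MPa.
n = 765/166.3 = 4.600.

n = 4.60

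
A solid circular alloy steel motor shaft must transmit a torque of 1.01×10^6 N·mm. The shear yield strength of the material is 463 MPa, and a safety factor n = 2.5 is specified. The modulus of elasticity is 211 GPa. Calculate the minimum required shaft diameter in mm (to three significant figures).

Allowable shear stress τ_allow = 463/2.5 = 185.2 MPa.
For a solid shaft τ = 16T/(πd³), so d³ = 16T/(π τ_allow) = 16×1010000/(π×185.2) = 27770 mm³.
d = (27770)^(1/3) = 30.28 mm.

d = 30.3 mm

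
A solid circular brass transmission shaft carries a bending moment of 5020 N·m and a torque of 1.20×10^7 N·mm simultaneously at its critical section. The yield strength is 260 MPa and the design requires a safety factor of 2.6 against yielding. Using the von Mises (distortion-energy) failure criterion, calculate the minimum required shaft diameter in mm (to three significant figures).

d = 106 mm

σ_allow = σ_y/n = 260/2.6 = 100.0 MPa.
For a solid shaft σ_b = 32M/(πd³) and τ = 16T/(πd³), so the von Mises stress is σ' = (16/πd³)·√(4M²+3T²).
√(4M²+3T²) = √(4×(5.020×10^6)² + 3×(1.200×10^7)²) = 2.308×10^7 N·mm.
d³ = 16×2.308×10^7/(π×100.0) = 1.176×10^6 mm³.
d = 105.5 mm.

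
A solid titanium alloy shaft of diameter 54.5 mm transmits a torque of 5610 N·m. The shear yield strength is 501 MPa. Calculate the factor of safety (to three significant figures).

τ = 16T/(πd³) = 16×5610000/(π×54.5³) = 176.5 MPa.
n = τ_limit/τ = 501/176.5 = 2.839.

n = 2.84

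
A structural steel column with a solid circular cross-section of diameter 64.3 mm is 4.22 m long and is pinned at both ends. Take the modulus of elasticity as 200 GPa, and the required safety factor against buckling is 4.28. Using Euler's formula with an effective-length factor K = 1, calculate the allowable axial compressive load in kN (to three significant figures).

P_allow = 21.7 kN

I = πd⁴/64 = π×64.3⁴/64 = 839100 mm⁴.
Effective length L_e = KL = 1×4.22 m = 4220 mm.
Euler critical load P_cr = π²EI/L_e² = π²×200000×839100/4220² = 93010 N.
P_allow = P_cr/n = 93010/4.28 = 21730 N.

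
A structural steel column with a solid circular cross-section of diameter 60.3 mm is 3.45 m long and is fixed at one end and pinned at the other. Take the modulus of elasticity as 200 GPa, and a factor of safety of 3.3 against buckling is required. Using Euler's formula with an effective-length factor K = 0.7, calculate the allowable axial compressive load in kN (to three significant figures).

P_allow = 66.6 kN

I = πd⁴/64 = π×60.3⁴/64 = 649000 mm⁴.
Effective length L_e = KL = 0.7×3.45 m = 2415 mm.
Euler critical load P_cr = π²EI/L_e² = π²×200000×649000/2415² = 219700 N.
P_allow = P_cr/n = 219700/3.3 = 66560 N.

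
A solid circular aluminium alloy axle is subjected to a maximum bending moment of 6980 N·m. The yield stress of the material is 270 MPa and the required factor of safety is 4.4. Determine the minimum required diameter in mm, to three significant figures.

d = 105 mm

σ_allow = 270/4.4 = 61.36 MPa.
For a solid circular section σ = 32M/(πd³), so d³ = 32M/(π σ_allow) = 32×6980000/(π×61.36) = 1.159×10^6 mm³.
d = 105.0 mm.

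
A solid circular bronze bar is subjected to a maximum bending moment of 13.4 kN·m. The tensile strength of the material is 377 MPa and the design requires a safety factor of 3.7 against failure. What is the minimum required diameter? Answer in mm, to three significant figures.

d = 110 mm

σ_allow = 377/3.7 = 101.9 MPa.
For a solid circular section σ = 32M/(πd³), so d³ = 32M/(π σ_allow) = 32×1.3400×10^7/(π×101.9) = 1.340×10^6 mm³.
d = 110.2 mm.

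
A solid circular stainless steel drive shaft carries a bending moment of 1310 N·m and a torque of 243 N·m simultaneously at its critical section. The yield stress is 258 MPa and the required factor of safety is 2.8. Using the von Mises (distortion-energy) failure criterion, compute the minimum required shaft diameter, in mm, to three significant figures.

d = 52.7 mm

σ_allow = σ_y/n = 258/2.8 = 92.14 MPa.
For a solid shaft σ_b = 32M/(πd³) and τ = 16T/(πd³), so the von Mises stress is σ' = (16/πd³)·√(4M²+3T²).
√(4M²+3T²) = √(4×(1.310×10^6)² + 3×(243000)²) = 2.654×10^6 N·mm.
d³ = 16×2.654×10^6/(π×92.14) = 146700 mm³.
d = 52.74 mm.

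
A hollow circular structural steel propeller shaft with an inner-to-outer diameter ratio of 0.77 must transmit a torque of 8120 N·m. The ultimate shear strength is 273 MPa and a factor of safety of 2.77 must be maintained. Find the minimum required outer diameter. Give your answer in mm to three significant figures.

τ_allow = 273/2.77 = 98.56 MPa.
For a hollow shaft τ = 16T/[πd_o³(1−k⁴)] with k = 0.77, so 1−k⁴ = 0.6485.
d_o³ = 16T/[π τ_allow (1−k⁴)] = 16×8120000/(π×98.56×0.6485) = 647100 mm³.
d_o = 86.49 mm.

d_o = 86.5 mm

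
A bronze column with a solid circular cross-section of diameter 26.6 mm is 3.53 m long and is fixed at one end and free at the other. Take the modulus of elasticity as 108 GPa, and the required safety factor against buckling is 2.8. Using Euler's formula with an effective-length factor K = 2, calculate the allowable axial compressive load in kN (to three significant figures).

P_allow = 0.188 kN

I = πd⁴/64 = π×26.6⁴/64 = 24580 mm⁴.
Effective length L_e = KL = 2×3.53 m = 7060 mm.
Euler critical load P_cr = π²EI/L_e² = π²×108000×24580/7060² = 525.5 N.
P_allow = P_cr/n = 525.5/2.8 = 187.7 N.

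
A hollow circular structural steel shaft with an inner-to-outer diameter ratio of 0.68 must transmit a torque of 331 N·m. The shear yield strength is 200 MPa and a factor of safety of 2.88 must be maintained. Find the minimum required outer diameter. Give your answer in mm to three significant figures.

τ_allow = 200/2.88 = 69.44 MPa.
For a hollow shaft τ = 16T/[πd_o³(1−k⁴)] with k = 0.68, so 1−k⁴ = 0.7862.
d_o³ = 16T/[π τ_allow (1−k⁴)] = 16×331000/(π×69.44×0.7862) = 30880 mm³.
d_o = 31.37 mm.

d_o = 31.4 mm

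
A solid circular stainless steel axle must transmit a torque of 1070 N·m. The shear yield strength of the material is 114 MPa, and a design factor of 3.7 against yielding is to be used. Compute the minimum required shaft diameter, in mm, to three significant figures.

Allowable shear stress τ_allow = 114/3.7 = 30.81 MPa.
For a solid shaft τ = 16T/(πd³), so d³ = 16T/(π τ_allow) = 16×1070000/(π×30.81) = 176900 mm³.
d = (176900)^(1/3) = 56.13 mm.

d = 56.1 mm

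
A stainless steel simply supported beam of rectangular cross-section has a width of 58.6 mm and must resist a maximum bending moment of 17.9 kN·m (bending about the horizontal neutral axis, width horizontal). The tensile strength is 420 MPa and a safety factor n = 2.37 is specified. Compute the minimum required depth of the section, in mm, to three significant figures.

h = 102 mm

σ_allow = 420/2.37 = 177.2 MPa.
For a rectangular section σ = 6M/(bh²), so h² = 6M/(b σ_allow) = 6×1.7900×10^7/(58.6×177.2) = 10340 mm².
h = 101.7 mm.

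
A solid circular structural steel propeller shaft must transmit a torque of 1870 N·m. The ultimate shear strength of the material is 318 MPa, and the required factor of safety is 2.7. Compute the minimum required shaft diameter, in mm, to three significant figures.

d = 43.2 mm

Allowable shear stress τ_allow = 318/2.7 = 117.8 MPa.
For a solid shaft τ = 16T/(πd³), so d³ = 16T/(π τ_allow) = 16×1870000/(π×117.8) = 80860 mm³.
d = (80860)^(1/3) = 43.24 mm.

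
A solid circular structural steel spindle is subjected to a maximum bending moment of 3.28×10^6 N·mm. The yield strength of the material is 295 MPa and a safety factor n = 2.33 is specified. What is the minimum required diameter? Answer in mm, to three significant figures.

σ_allow = 295/2.33 = 126.6 MPa.
For a solid circular section σ = 32M/(πd³), so d³ = 32M/(π σ_allow) = 32×3280000/(π×126.6) = 263900 mm³.
d = 64.14 mm.

d = 64.1 mm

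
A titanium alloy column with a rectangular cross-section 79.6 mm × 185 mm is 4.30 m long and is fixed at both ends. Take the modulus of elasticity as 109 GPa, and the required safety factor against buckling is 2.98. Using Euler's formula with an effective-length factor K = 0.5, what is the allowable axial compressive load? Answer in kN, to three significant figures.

P_allow = 607 kN

Buckling occurs about the weak axis: I_min = h·b³/12 = 185×79.6³/12 = 7.776×10^6 mm⁴ (b = 79.6 mm is the smaller dimension).
Effective length L_e = KL = 0.5×4.30 m = 2150 mm.
Euler critical load P_cr = π²EI/L_e² = π²×109000×7.776×10^6/2150² = 1.810×10^6 N.
P_allow = P_cr/n = 1.810×10^6/2.98 = 607200 N.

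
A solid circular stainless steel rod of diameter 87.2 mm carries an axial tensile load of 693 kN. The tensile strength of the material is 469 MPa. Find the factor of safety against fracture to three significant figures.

A = πd²/4 = 5972 mm².
σ = F/A = 693000/5972 = 116.0 MPa.
n = 469/116.0 = 4.042.

n = 4.04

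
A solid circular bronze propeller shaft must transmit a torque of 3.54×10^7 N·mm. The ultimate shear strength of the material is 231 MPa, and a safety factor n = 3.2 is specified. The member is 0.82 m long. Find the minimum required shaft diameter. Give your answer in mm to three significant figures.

Allowable shear stress τ_allow = 231/3.2 = 72.19 MPa.
For a solid shaft τ = 16T/(πd³), so d³ = 16T/(π τ_allow) = 16×3.5400×10^7/(π×72.19) = 2.498×10^6 mm³.
d = (2.498×10^6)^(1/3) = 135.7 mm.

d = 136 mm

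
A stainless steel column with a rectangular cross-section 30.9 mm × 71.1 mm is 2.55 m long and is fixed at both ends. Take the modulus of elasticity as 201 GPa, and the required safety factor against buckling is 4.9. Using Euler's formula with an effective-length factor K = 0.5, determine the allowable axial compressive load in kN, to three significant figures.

Buckling occurs about the weak axis: I_min = h·b³/12 = 71.1×30.9³/12 = 174800 mm⁴ (b = 30.9 mm is the smaller dimension).
Effective length L_e = KL = 0.5×2.55 m = 1275 mm.
Euler critical load P_cr = π²EI/L_e² = π²×201000×174800/1275² = 213300 N.
P_allow = P_cr/n = 213300/4.9 = 43540 N.

P_allow = 43.5 kN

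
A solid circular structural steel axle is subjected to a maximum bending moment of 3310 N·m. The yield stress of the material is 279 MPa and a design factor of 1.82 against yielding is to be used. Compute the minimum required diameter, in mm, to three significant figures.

d = 60.4 mm

σ_allow = 279/1.82 = 153.3 MPa.
For a solid circular section σ = 32M/(πd³), so d³ = 32M/(π σ_allow) = 32×3310000/(π×153.3) = 219900 mm³.
d = 60.36 mm.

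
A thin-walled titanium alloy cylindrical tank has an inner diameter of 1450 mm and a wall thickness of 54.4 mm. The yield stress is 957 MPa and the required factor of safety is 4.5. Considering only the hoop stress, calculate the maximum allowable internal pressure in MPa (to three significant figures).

σ_allow = 957/4.5 = 212.7 MPa.
σ_h = pD/(2t) → p_allow = 2σ_allow t/D = 2×212.7×54.4/1450 = 15.96 MPa.

p_allow = 16.0 MPa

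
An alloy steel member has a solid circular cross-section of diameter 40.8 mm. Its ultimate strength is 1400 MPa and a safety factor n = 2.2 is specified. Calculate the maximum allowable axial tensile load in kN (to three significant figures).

F_allow = 832 kN

σ_allow = 1400/2.2 = 636.4 MPa.
A = πd²/4 = π×40.8²/4 = 1307 mm².
F_allow = σ_allow × A = 636.4×1307 = 832000 N.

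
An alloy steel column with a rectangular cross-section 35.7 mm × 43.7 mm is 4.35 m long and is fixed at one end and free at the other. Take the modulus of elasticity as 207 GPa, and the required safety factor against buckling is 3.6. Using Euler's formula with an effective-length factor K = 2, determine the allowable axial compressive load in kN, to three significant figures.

P_allow = 1.24 kN

Buckling occurs about the weak axis: I_min = h·b³/12 = 43.7×35.7³/12 = 165700 mm⁴ (b = 35.7 mm is the smaller dimension).
Effective length L_e = KL = 2×4.35 m = 8700 mm.
Euler critical load P_cr = π²EI/L_e² = π²×207000×165700/8700² = 4472 N.
P_allow = P_cr/n = 4472/3.6 = 1242 N.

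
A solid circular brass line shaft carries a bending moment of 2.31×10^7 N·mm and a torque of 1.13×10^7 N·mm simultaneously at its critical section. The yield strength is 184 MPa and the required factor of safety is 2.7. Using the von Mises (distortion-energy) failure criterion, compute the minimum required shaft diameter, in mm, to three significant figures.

σ_allow = σ_y/n = 184/2.7 = 68.15 MPa.
For a solid shaft σ_b = 32M/(πd³) and τ = 16T/(πd³), so the von Mises stress is σ' = (16/πd³)·√(4M²+3T²).
√(4M²+3T²) = √(4×(2.310×10^7)² + 3×(1.130×10^7)²) = 5.017×10^7 N·mm.
d³ = 16×5.017×10^7/(π×68.15) = 3.750×10^6 mm³.
d = 155.4 mm.

d = 155 mm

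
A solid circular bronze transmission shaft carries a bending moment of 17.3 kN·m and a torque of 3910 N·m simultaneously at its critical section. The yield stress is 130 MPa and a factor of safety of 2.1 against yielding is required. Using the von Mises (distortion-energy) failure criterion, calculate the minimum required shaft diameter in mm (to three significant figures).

d = 143 mm

σ_allow = σ_y/n = 130/2.1 = 61.90 MPa.
For a solid shaft σ_b = 32M/(πd³) and τ = 16T/(πd³), so the von Mises stress is σ' = (16/πd³)·√(4M²+3T²).
√(4M²+3T²) = √(4×(1.730×10^7)² + 3×(3.910×10^6)²) = 3.526×10^7 N·mm.
d³ = 16×3.526×10^7/(π×61.90) = 2.901×10^6 mm³.
d = 142.6 mm.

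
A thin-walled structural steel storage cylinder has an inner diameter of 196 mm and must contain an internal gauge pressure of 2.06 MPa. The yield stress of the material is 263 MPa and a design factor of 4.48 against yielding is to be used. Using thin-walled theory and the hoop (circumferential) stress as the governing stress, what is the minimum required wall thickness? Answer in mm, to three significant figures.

t = 3.44 mm

σ_allow = 263/4.48 = 58.71 MPa.
Hoop stress σ_h = pD/(2t), so t = pD/(2σ_allow) = 2.06×196/(2×58.71) = 3.439 mm.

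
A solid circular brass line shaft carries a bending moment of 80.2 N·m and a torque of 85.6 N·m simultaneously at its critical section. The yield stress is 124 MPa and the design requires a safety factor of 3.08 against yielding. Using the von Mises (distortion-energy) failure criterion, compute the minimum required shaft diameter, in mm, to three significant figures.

d = 30.2 mm

σ_allow = σ_y/n = 124/3.08 = 40.26 MPa.
For a solid shaft σ_b = 32M/(πd³) and τ = 16T/(πd³), so the von Mises stress is σ' = (16/πd³)·√(4M²+3T²).
√(4M²+3T²) = √(4×(80200)² + 3×(85600)²) = 218400 N·mm.
d³ = 16×218400/(π×40.26) = 27630 mm³.
d = 30.23 mm.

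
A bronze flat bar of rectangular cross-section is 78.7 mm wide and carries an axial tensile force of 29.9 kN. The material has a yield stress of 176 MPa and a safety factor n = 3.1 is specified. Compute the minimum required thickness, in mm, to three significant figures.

t = 6.69 mm

σ_allow = 176/3.1 = 56.77 MPa.
Required area A = F/σ_allow = 29900/56.77 = 526.6 mm².
t = A/w = 526.6/78.7 = 6.692 mm.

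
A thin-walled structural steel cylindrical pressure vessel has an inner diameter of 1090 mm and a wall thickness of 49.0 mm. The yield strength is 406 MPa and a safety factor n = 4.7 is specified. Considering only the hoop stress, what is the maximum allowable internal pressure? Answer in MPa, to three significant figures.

σ_allow = 406/4.7 = 86.38 MPa.
σ_h = pD/(2t) → p_allow = 2σ_allow t/D = 2×86.38×49.0/1090 = 7.767 MPa.

p_allow = 7.77 MPa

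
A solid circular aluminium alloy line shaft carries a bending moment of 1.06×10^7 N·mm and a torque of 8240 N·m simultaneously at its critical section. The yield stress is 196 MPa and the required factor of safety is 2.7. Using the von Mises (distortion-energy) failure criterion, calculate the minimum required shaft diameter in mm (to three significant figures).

σ_allow = σ_y/n = 196/2.7 = 72.59 MPa.
For a solid shaft σ_b = 32M/(πd³) and τ = 16T/(πd³), so the von Mises stress is σ' = (16/πd³)·√(4M²+3T²).
√(4M²+3T²) = √(4×(1.060×10^7)² + 3×(8.240×10^6)²) = 2.556×10^7 N·mm.
d³ = 16×2.556×10^7/(π×72.59) = 1.793×10^6 mm³.
d = 121.5 mm.

d = 121 mm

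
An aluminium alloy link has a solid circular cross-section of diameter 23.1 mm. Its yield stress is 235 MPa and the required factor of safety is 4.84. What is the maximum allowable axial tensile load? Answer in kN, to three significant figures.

σ_allow = 235/4.84 = 48.55 MPa.
A = πd²/4 = π×23.1²/4 = 419.1 mm².
F_allow = σ_allow × A = 48.55×419.1 = 20350 N.

F_allow = 20.3 kN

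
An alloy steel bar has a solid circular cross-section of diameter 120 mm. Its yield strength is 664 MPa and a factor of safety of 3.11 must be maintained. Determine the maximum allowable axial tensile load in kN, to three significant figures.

σ_allow = 664/3.11 = 213.5 MPa.
A = πd²/4 = π×120²/4 = 11310 mm².
F_allow = σ_allow × A = 213.5×11310 = 2.415×10^6 N.

F_allow = 2410 kN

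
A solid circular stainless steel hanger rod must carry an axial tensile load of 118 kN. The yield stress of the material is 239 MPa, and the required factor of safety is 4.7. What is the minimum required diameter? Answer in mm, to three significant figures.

Allowable stress σ_allow = 239/4.7 = 50.85 MPa.
Required area A = F/σ_allow = 118000/50.85 = 2321 mm².
A = πd²/4 → d = √(4A/π) = 54.36 mm.

d = 54.4 mm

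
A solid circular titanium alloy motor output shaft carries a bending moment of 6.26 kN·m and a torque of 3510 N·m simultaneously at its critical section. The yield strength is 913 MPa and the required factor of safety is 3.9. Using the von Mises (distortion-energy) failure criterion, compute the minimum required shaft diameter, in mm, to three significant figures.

σ_allow = σ_y/n = 913/3.9 = 234.1 MPa.
For a solid shaft σ_b = 32M/(πd³) and τ = 16T/(πd³), so the von Mises stress is σ' = (16/πd³)·√(4M²+3T²).
√(4M²+3T²) = √(4×(6.260×10^6)² + 3×(3.510×10^6)²) = 1.392×10^7 N·mm.
d³ = 16×1.392×10^7/(π×234.1) = 302800 mm³.
d = 67.15 mm.

d = 67.2 mm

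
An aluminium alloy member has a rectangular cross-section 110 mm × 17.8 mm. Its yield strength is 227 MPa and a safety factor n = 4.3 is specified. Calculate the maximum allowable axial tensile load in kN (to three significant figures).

F_allow = 103 kN

σ_allow = 227/4.3 = 52.79 MPa.
A = 110×17.8 = 1958 mm².
F_allow = σ_allow × A = 52.79×1958 = 103400 N.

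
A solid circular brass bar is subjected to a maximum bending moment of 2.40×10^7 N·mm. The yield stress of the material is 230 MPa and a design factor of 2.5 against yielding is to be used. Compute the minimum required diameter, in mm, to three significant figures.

σ_allow = 230/2.5 = 92.00 MPa.
For a solid circular section σ = 32M/(πd³), so d³ = 32M/(π σ_allow) = 32×2.4000×10^7/(π×92.00) = 2.657×10^6 mm³.
d = 138.5 mm.

d = 139 mm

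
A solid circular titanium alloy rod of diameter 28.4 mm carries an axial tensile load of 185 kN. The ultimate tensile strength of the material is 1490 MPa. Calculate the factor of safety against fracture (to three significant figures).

A = πd²/4 = 633.5 mm².
σ = F/A = 185000/633.5 = 292.0 MPa.
n = 1490/292.0 = 5.102.

n = 5.10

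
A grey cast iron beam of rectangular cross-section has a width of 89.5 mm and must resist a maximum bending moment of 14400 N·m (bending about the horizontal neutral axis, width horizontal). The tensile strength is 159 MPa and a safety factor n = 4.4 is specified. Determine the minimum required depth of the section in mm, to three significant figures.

h = 163 mm

σ_allow = 159/4.4 = 36.14 MPa.
For a rectangular section σ = 6M/(bh²), so h² = 6M/(b σ_allow) = 6×1.4400×10^7/(89.5×36.14) = 26710 mm².
h = 163.4 mm.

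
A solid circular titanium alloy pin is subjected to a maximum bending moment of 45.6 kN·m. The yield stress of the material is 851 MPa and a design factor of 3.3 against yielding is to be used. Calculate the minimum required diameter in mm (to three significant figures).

d = 122 mm

σ_allow = 851/3.3 = 257.9 MPa.
For a solid circular section σ = 32M/(πd³), so d³ = 32M/(π σ_allow) = 32×4.5600×10^7/(π×257.9) = 1.801×10^6 mm³.
d = 121.7 mm.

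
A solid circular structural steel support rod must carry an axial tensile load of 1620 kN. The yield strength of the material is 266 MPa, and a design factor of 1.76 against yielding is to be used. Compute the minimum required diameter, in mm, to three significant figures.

d = 117 mm

Allowable stress σ_allow = 266/1.76 = 151.1 MPa.
Required area A = F/σ_allow = 1620000/151.1 = 10720 mm².
A = πd²/4 → d = √(4A/π) = 116.8 mm.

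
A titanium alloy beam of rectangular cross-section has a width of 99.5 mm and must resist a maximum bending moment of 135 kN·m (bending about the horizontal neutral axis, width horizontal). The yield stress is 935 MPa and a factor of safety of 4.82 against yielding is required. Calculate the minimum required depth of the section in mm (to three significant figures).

h = 205 mm

σ_allow = 935/4.82 = 194.0 MPa.
For a rectangular section σ = 6M/(bh²), so h² = 6M/(b σ_allow) = 6×1.3500×10^8/(99.5×194.0) = 41970 mm².
h = 204.9 mm.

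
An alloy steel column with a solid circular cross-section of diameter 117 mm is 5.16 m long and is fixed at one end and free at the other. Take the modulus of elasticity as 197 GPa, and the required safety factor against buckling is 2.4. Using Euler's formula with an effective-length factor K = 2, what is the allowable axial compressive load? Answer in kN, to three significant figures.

I = πd⁴/64 = π×117⁴/64 = 9.198×10^6 mm⁴.
Effective length L_e = KL = 2×5.16 m = 10320 mm.
Euler critical load P_cr = π²EI/L_e² = π²×197000×9.198×10^6/10320² = 167900 N.
P_allow = P_cr/n = 167900/2.4 = 69970 N.

P_allow = 70.0 kN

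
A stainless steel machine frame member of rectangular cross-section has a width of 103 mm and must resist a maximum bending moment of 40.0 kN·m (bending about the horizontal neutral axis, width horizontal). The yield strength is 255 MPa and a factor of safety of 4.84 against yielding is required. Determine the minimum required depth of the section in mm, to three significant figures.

h = 210 mm

σ_allow = 255/4.84 = 52.69 MPa.
For a rectangular section σ = 6M/(bh²), so h² = 6M/(b σ_allow) = 6×4.0000×10^7/(103×52.69) = 44230 mm².
h = 210.3 mm.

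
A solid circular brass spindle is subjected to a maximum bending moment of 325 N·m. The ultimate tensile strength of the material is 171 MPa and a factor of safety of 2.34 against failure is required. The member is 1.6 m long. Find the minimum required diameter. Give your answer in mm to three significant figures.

d = 35.6 mm

σ_allow = 171/2.34 = 73.08 MPa.
For a solid circular section σ = 32M/(πd³), so d³ = 32M/(π σ_allow) = 32×325000/(π×73.08) = 45300 mm³.
d = 35.65 mm.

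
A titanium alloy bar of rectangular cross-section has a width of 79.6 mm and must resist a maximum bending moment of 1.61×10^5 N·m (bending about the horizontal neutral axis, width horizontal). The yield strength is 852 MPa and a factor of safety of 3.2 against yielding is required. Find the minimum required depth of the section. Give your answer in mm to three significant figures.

h = 213 mm

σ_allow = 852/3.2 = 266.2 MPa.
For a rectangular section σ = 6M/(bh²), so h² = 6M/(b σ_allow) = 6×1.6100×10^8/(79.6×266.2) = 45580 mm².
h = 213.5 mm.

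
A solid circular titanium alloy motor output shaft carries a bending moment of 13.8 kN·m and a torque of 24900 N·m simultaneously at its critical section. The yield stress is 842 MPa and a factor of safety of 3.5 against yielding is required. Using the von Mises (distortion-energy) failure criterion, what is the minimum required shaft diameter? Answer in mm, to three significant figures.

σ_allow = σ_y/n = 842/3.5 = 240.6 MPa.
For a solid shaft σ_b = 32M/(πd³) and τ = 16T/(πd³), so the von Mises stress is σ' = (16/πd³)·√(4M²+3T²).
√(4M²+3T²) = √(4×(1.380×10^7)² + 3×(2.490×10^7)²) = 5.120×10^7 N·mm.
d³ = 16×5.120×10^7/(π×240.6) = 1.084×10^6 mm³.
d = 102.7 mm.

d = 103 mm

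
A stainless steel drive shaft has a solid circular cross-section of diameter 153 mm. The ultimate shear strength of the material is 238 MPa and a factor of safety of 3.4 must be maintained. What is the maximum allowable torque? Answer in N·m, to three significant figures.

T_allow = 49200 N·m

τ_allow = 238/3.4 = 70.00 MPa.
For a solid shaft T_allow = τ_allow·πd³/16; πd³/16 = π×153³/16 = 703200 mm³.
T_allow = 70.00×703200 = 4.923×10^7 N·mm = 49230 N·m.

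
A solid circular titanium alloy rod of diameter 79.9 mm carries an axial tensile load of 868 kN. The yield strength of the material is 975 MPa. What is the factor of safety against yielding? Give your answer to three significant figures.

n = 5.63

A = πd²/4 = 5014 mm².
σ = F/A = 868000/5014 = 173.1 MPa.
n = 975/173.1 = 5.632.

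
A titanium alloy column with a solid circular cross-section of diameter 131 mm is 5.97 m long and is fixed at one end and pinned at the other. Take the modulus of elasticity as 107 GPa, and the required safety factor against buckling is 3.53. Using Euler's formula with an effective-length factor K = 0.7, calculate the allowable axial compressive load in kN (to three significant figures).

I = πd⁴/64 = π×131⁴/64 = 1.446×10^7 mm⁴.
Effective length L_e = KL = 0.7×5.97 m = 4179 mm.
Euler critical load P_cr = π²EI/L_e² = π²×107000×1.446×10^7/4179² = 874200 N.
P_allow = P_cr/n = 874200/3.53 = 247600 N.

P_allow = 248 kN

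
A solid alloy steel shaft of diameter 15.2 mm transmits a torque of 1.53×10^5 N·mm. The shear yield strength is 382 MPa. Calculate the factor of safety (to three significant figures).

τ = 16T/(πd³) = 16×153000/(π×15.2³) = 221.9 MPa.
n = τ_limit/τ = 382/221.9 = 1.722.

n = 1.72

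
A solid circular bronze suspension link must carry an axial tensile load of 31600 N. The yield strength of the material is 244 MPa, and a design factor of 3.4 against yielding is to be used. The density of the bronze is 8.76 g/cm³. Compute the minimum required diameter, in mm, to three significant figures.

Allowable stress σ_allow = 244/3.4 = 71.76 MPa.
Required area A = F/σ_allow = 31600/71.76 = 440.3 mm².
A = πd²/4 → d = √(4A/π) = 23.68 mm.

d = 23.7 mm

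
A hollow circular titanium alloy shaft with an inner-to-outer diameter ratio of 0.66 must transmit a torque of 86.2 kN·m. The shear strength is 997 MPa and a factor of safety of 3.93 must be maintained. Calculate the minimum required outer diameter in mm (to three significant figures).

τ_allow = 997/3.93 = 253.7 MPa.
For a hollow shaft τ = 16T/[πd_o³(1−k⁴)] with k = 0.66, so 1−k⁴ = 0.8103.
d_o³ = 16T/[π τ_allow (1−k⁴)] = 16×8.6200×10^7/(π×253.7×0.8103) = 2.136×10^6 mm³.
d_o = 128.8 mm.

d_o = 129 mm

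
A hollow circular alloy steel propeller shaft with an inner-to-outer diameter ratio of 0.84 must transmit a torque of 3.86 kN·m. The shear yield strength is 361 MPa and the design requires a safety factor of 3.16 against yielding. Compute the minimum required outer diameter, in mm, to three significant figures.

d_o = 70.0 mm

τ_allow = 361/3.16 = 114.2 MPa.
For a hollow shaft τ = 16T/[πd_o³(1−k⁴)] with k = 0.84, so 1−k⁴ = 0.5021.
d_o³ = 16T/[π τ_allow (1−k⁴)] = 16×3860000/(π×114.2×0.5021) = 342700 mm³.
d_o = 69.98 mm.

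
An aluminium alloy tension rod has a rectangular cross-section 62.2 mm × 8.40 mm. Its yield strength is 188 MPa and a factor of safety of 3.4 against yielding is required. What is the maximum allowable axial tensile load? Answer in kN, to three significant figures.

F_allow = 28.9 kN

σ_allow = 188/3.4 = 55.29 MPa.
A = 62.2×8.40 = 522.5 mm².
F_allow = σ_allow × A = 55.29×522.5 = 28890 N.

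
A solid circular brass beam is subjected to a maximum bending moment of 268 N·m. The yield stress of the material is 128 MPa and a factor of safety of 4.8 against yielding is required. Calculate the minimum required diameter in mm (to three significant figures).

d = 46.8 mm

σ_allow = 128/4.8 = 26.67 MPa.
For a solid circular section σ = 32M/(πd³), so d³ = 32M/(π σ_allow) = 32×268000/(π×26.67) = 102400 mm³.
d = 46.78 mm.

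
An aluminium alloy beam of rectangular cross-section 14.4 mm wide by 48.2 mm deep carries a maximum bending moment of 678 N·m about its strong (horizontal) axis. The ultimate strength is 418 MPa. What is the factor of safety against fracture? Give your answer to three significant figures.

n = 3.44

Section modulus S = bh²/6 = 14.4×48.2²/6 = 5576 mm³.
σ = M/S = 678000/5576 = 121.6 MPa.
n = 418/121.6 = 3.438.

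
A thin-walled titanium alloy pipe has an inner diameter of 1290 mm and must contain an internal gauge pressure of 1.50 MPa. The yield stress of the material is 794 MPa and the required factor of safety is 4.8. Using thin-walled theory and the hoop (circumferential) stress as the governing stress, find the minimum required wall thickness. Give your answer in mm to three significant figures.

σ_allow = 794/4.8 = 165.4 MPa.
Hoop stress σ_h = pD/(2t), so t = pD/(2σ_allow) = 1.50×1290/(2×165.4) = 5.849 mm.

t = 5.85 mm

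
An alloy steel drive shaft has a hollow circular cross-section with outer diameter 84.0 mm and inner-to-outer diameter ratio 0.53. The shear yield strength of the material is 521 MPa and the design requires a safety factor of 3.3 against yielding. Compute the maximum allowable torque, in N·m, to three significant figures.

T_allow = 16900 N·m

τ_allow = 521/3.3 = 157.9 MPa.
For a hollow shaft T_allow = τ_allow·πd_o³(1−k⁴)/16 with 1−k⁴ = 0.9211, so πd_o³(1−k⁴)/16 = 107200 mm³.
T_allow = 157.9×107200 = 1.692×10^7 N·mm = 16920 N·m.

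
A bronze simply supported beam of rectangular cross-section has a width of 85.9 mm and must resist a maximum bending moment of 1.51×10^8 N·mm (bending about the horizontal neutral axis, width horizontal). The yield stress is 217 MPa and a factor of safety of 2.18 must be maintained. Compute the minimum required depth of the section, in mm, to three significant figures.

σ_allow = 217/2.18 = 99.54 MPa.
For a rectangular section σ = 6M/(bh²), so h² = 6M/(b σ_allow) = 6×1.5100×10^8/(85.9×99.54) = 106000 mm².
h = 325.5 mm.

h = 326 mm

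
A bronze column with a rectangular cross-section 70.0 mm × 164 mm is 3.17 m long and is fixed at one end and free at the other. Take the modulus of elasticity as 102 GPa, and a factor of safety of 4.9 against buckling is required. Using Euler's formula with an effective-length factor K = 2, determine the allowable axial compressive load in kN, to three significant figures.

Buckling occurs about the weak axis: I_min = h·b³/12 = 164×70.0³/12 = 4.688×10^6 mm⁴ (b = 70.0 mm is the smaller dimension).
Effective length L_e = KL = 2×3.17 m = 6340 mm.
Euler critical load P_cr = π²EI/L_e² = π²×102000×4.688×10^6/6340² = 117400 N.
P_allow = P_cr/n = 117400/4.9 = 23960 N.

P_allow = 24.0 kN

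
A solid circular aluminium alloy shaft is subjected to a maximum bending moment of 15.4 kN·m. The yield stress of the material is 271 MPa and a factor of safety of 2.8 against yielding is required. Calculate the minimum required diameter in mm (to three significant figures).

d = 117 mm

σ_allow = 271/2.8 = 96.79 MPa.
For a solid circular section σ = 32M/(πd³), so d³ = 32M/(π σ_allow) = 32×1.5400×10^7/(π×96.79) = 1.621×10^6 mm³.
d = 117.5 mm.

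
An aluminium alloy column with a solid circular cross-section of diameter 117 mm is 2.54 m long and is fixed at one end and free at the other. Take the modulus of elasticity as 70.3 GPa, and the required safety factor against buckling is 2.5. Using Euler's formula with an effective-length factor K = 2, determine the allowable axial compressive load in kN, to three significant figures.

P_allow = 98.9 kN

I = πd⁴/64 = π×117⁴/64 = 9.198×10^6 mm⁴.
Effective length L_e = KL = 2×2.54 m = 5080 mm.
Euler critical load P_cr = π²EI/L_e² = π²×70300×9.198×10^6/5080² = 247300 N.
P_allow = P_cr/n = 247300/2.5 = 98920 N.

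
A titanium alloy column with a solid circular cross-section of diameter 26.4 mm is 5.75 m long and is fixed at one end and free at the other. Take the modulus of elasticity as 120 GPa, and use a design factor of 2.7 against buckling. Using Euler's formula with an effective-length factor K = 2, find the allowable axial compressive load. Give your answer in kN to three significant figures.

I = πd⁴/64 = π×26.4⁴/64 = 23840 mm⁴.
Effective length L_e = KL = 2×5.75 m = 11500 mm.
Euler critical load P_cr = π²EI/L_e² = π²×120000×23840/11500² = 213.5 N.
P_allow = P_cr/n = 213.5/2.7 = 79.09 N.

P_allow = 0.0791 kN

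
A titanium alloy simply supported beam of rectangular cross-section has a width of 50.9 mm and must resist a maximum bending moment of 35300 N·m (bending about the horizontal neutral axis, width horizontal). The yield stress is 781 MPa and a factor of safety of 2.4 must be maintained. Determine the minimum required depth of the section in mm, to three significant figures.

σ_allow = 781/2.4 = 325.4 MPa.
For a rectangular section σ = 6M/(bh²), so h² = 6M/(b σ_allow) = 6×3.5300×10^7/(50.9×325.4) = 12790 mm².
h = 113.1 mm.

h = 113 mm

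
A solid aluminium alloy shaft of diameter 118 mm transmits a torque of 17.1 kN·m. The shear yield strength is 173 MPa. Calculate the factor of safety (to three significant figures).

n = 3.26

τ = 16T/(πd³) = 16×1.7100×10^7/(π×118³) = 53.01 MPa.
n = τ_limit/τ = 173/53.01 = 3.264.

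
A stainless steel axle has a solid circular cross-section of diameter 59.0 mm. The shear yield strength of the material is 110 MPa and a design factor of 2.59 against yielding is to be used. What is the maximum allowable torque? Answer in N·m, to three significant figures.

T_allow = 1710 N·m

τ_allow = 110/2.59 = 42.47 MPa.
For a solid shaft T_allow = τ_allow·πd³/16; πd³/16 = π×59.0³/16 = 40330 mm³.
T_allow = 42.47×40330 = 1.713×10^6 N·mm = 1713 N·m.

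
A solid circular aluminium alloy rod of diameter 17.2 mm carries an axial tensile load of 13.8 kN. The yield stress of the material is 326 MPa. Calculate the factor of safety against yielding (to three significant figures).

n = 5.49

A = πd²/4 = 232.4 mm².
σ = F/A = 13800/232.4 = 59.39 MPa.
n = 326/59.39 = 5.489.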